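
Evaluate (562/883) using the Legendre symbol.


p = 883 is prime, so compute (562/883) with the reciprocity algorithm (Jacobi-symbol steps: pull out 2s via (2/n), flip via reciprocity, reduce):
  pull out 2: (2/883) = -1  (since 883 mod 8 = 3)
  reciprocity: (281/883) -> +(883/281)
  reduce: (40/281)
  pull out 2: (2/281) = +1  (since 281 mod 8 = 1)
  pull out 2: (2/281) = +1  (since 281 mod 8 = 1)
  pull out 2: (2/281) = +1  (since 281 mod 8 = 1)
  reciprocity: (5/281) -> +(281/5)
  reduce: (1/5)
  (1/5) = 1
Product of signs = -1
(562/883) = -1

-1


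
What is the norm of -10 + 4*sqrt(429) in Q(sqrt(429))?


N(a + b*sqrt(d)) = a^2 - d*b^2
= (-10)^2 - (429)*(4)^2
= 100 - 6864
= -6764

-6764


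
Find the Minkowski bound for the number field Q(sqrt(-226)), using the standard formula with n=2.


d = -226, d mod 4 = 2, so disc(K) = 4d = -904; |disc(K)| = 904
Imaginary quadratic field, so n = 2, s = r2 = 1, r1 = 0
M = (n!/n^n) * (4/pi)^s * sqrt(|disc(K)|) = (2!/2^2) * (4/pi)^1 * sqrt(904)
= 0.5 * 1.273240 * 30.066593
= 19.1410

19.1410


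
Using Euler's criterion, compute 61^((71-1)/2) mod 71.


p = 71 is prime and the exponent is (p-1)/2 = 35, so by Euler's criterion 61^35 = (61/71) = +1 or -1 mod 71.
Compute by square-and-multiply:
  35 = 32 + 2 + 1 (binary 100011)
  Repeated squaring mod 71: 61^1 = 61, 61^2 = 29, 61^4 = 60, 61^8 = 50, 61^16 = 15, 61^32 = 12
  61^35 = 61^32 * 61^2 * 61^1 = 12 * 29 * 61 mod 71
    12 * 29 = 348 = 64 mod 71
    64 * 61 = 3904 = 70 mod 71
  61^35 = 70 mod 71
Result 70 = p - 1 = -1 mod 71: 61 is a quadratic non-residue mod 71. As a residue in [0, p-1] the value is 70.
61^35 mod 71 = 70

70


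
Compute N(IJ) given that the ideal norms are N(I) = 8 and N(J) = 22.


N(IJ) = N(I) * N(J)
= 8 * 22
= 176

176


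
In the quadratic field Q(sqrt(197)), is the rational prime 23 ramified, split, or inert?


K = Q(sqrt(197)). Since d mod 4 = 1, disc(K) = 197.
Check p | disc: 197 mod 23 = 13.
p does not divide disc. Compute Legendre symbol (d/p):
13^((23-1)/2) mod 23 = 1
(d/p) = 1, so p splits: (p) = P*P' with e=1, f=1, g=2.
Therefore p is split.

split


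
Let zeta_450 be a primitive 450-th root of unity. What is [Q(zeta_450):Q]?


The degree equals Euler's totient phi(450).
450 = 2 * 3^2 * 5^2
phi(450) = 120

120


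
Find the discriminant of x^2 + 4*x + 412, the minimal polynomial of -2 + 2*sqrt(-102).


The element -2 + 2*sqrt(-102) has minimal polynomial:
x^2 + 4*x + 412
Discriminant = (4)^2 - 4*(412)
= 16 - 1648
= -1632

-1632


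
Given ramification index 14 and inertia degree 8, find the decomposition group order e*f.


|D_P| = e * f
= 14 * 8
= 112

112


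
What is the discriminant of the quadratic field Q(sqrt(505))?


For K = Q(sqrt(d)) with d squarefree: disc(K) = d if d = 1 mod 4, and disc(K) = 4d if d = 2 or 3 mod 4.
Here d = 505, and d mod 4 = 1.
d = 1 mod 4 (O_K = Z[(1+sqrt(d))/2]), so disc(K) = d = 505

505


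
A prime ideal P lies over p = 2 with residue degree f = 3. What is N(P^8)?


N(P^a) = p^(a*f)
= 2^(8*3)
= 2^24
= 16777216

16777216


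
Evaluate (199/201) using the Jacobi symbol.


Compute (199/201) via quadratic reciprocity:
  reciprocity: (199/201) -> +(201/199)
  reduce: (2/199)
  pull out 2: (2/199) = +1  (since 199 mod 8 = 7)
  (1/199) = 1
Product of signs = 1

1


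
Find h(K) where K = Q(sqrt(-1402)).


K = Q(sqrt(-1402)). d mod 4 = 2, so D = disc(K) = 4d = -5608
h(K) equals the number of primitive reduced positive-definite forms (a, b, c) = a*x^2 + b*x*y + c*y^2 with b^2 - 4ac = D,
where reduced means |b| <= a <= c, with b >= 0 whenever |b| = a or a = c, and primitive means gcd(a, b, c) = 1.
Reduced forces 3a^2 <= |D| = 5608, so 1 <= a <= 43; b must have the parity of D, and c = (b^2 - D)/(4a) must be an integer >= a.
Enumerate a = 1..43, b in [-a, a]:
  a=1: (1, 0, 1402)  [1]
  a=2: (2, 0, 701)  [1]
  a=3..16: none
  a=17: (17, -6, 83), (17, 6, 83)  [2]
  a=18: none
  a=19: (19, -4, 74), (19, 4, 74)  [2]
  a=20..22: none
  a=23: (23, -2, 61), (23, 2, 61)  [2]
  a=24..33: none
  a=34: (34, -28, 47), (34, 28, 47)  [2]
  a=35..36: none
  a=37: (37, -4, 38), (37, 4, 38)  [2]
  a=38..40: none
  a=41: (41, -38, 43), (41, 38, 43)  [2]
  a=42..43: none
Total reduced forms: 1 + 1 + 2 + 2 + 2 + 2 + 2 + 2 = 14
h = 14

14


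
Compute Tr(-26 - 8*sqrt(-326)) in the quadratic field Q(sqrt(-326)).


Tr(a + b*sqrt(d)) = (a + b*sqrt(d)) + (a - b*sqrt(d)) = 2a
= 2 * (-26)
= -52

-52


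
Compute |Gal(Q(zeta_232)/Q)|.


|Gal(Q(zeta_232)/Q)| = phi(232)
= 112

112


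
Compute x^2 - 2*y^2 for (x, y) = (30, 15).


x^2 - d*y^2
= 30^2 - 2*15^2
= 900 - 450
= 450

450


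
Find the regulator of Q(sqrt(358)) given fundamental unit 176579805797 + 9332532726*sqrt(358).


epsilon = 176579805797 + 9332532726*sqrt(358)
= 3.5316e+11
R = ln(3.5316e+11)
= 26.5902

26.5902


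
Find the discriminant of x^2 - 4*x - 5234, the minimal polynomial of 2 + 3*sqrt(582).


The element 2 + 3*sqrt(582) has minimal polynomial:
x^2 - 4*x - 5234
Discriminant = (-4)^2 - 4*(-5234)
= 16 + 20936
= 20952

20952


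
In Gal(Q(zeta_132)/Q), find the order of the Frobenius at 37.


The Frobenius at p in Gal(Q(zeta_n)/Q) = (Z/nZ)* is the class of p, so its order is ord_132(37), the smallest k >= 1 with 37^k = 1 mod 132.
n = 132 = 2^2 * 3 * 11, phi(132) = 40; the order divides phi(n).
Divisors of 40: 1, 2, 4, 5, 8, 10, 20, 40
Repeated squaring mod 132: 37^1 = 37, 37^2 = 49, 37^4 = 25, 37^8 = 97, 37^16 = 37, 37^32 = 49
Test divisors in increasing order:
  k=1: 37^1 = 37 mod 132
  k=2: 37^2 = 49 mod 132
  k=4: 37^4 = 25 mod 132
  k=5: 37^5 = 25 * 37 = 1 mod 132  <- first divisor giving 1
Order = 5

5


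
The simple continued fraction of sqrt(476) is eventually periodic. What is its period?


Run the CF algorithm for sqrt(476).
a_0 = floor(sqrt(476)) = 21; set m_0=0, q_0=1.
Recurrence: m' = q*a - m,  q' = (d - m'^2)/q,  a' = floor((a_0 + m')/q').
  step 1: m=21, q=35, a=1
  step 2: m=14, q=8, a=4
  step 3: m=18, q=19, a=2
  step 4: m=20, q=4, a=10
  step 5: m=20, q=19, a=2
  step 6: m=18, q=8, a=4
  step 7: m=14, q=35, a=1
  step 8: m=21, q=1, a=42
a_8 = 2*a_0 = 42, so the period closes here.
sqrt(476) = [21; 1, 4, 2, 10, 2, 4, 1, 42]
Period length = 8

8


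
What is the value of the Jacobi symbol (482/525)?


Compute (482/525) via quadratic reciprocity:
  pull out 2: (2/525) = -1  (since 525 mod 8 = 5)
  reciprocity: (241/525) -> +(525/241)
  reduce: (43/241)
  reciprocity: (43/241) -> +(241/43)
  reduce: (26/43)
  pull out 2: (2/43) = -1  (since 43 mod 8 = 3)
  reciprocity: (13/43) -> +(43/13)
  reduce: (4/13)
  pull out 2: (2/13) = -1  (since 13 mod 8 = 5)
  pull out 2: (2/13) = -1  (since 13 mod 8 = 5)
  (1/13) = 1
Product of signs = 1

1


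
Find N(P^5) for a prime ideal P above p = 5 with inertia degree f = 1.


N(P^a) = p^(a*f)
= 5^(5*1)
= 5^5
= 3125

3125


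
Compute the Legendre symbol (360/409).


p = 409 is prime, so compute (360/409) with the reciprocity algorithm (Jacobi-symbol steps: pull out 2s via (2/n), flip via reciprocity, reduce):
  pull out 2: (2/409) = +1  (since 409 mod 8 = 1)
  pull out 2: (2/409) = +1  (since 409 mod 8 = 1)
  pull out 2: (2/409) = +1  (since 409 mod 8 = 1)
  reciprocity: (45/409) -> +(409/45)
  reduce: (4/45)
  pull out 2: (2/45) = -1  (since 45 mod 8 = 5)
  pull out 2: (2/45) = -1  (since 45 mod 8 = 5)
  (1/45) = 1
Product of signs = 1
(360/409) = 1

1


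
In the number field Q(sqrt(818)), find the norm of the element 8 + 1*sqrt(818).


N(a + b*sqrt(d)) = a^2 - d*b^2
= (8)^2 - (818)*(1)^2
= 64 - 818
= -754

-754


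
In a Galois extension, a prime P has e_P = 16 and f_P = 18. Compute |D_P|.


|D_P| = e * f
= 16 * 18
= 288

288


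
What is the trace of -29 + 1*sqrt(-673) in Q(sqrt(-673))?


Tr(a + b*sqrt(d)) = (a + b*sqrt(d)) + (a - b*sqrt(d)) = 2a
= 2 * (-29)
= -58

-58


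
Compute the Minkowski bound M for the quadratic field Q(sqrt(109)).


d = 109, d mod 4 = 1, so disc(K) = d = 109; |disc(K)| = 109
Real quadratic field, so n = 2, s = r2 = 0, r1 = 2
M = (n!/n^n) * (4/pi)^s * sqrt(|disc(K)|) = (2!/2^2) * (4/pi)^0 * sqrt(109)
= 0.5 * 1.000000 * 10.440307
= 5.2202

5.2202


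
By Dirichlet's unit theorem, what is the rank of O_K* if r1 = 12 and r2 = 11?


By Dirichlet's unit theorem:
rank = r1 + r2 - 1
= 12 + 11 - 1
= 22

22


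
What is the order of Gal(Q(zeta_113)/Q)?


|Gal(Q(zeta_113)/Q)| = phi(113)
= 112

112


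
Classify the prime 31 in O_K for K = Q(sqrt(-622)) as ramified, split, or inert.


K = Q(sqrt(-622)). Since d mod 4 = 2, disc(K) = -2488.
Check p | disc: -2488 mod 31 = 23.
p does not divide disc. Compute Legendre symbol (d/p):
29^((31-1)/2) mod 31 = -1
(d/p) = -1, so p is inert: (p) stays prime with e=1, f=2, g=1.
Therefore p is inert.

inert


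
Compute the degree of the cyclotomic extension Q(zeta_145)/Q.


The degree equals Euler's totient phi(145).
145 = 5 * 29
phi(145) = 112

112


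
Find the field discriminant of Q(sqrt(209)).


For K = Q(sqrt(d)) with d squarefree: disc(K) = d if d = 1 mod 4, and disc(K) = 4d if d = 2 or 3 mod 4.
Here d = 209, and d mod 4 = 1.
d = 1 mod 4 (O_K = Z[(1+sqrt(d))/2]), so disc(K) = d = 209

209


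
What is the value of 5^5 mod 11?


p = 11 is prime and the exponent is (p-1)/2 = 5, so by Euler's criterion 5^5 = (5/11) = +1 or -1 mod 11.
Compute by square-and-multiply:
  5 = 4 + 1 (binary 101)
  Repeated squaring mod 11: 5^1 = 5, 5^2 = 3, 5^4 = 9
  5^5 = 5^4 * 5^1 = 9 * 5 mod 11
    9 * 5 = 45 = 1 mod 11
  5^5 = 1 mod 11
Result 1: 5 is a quadratic residue mod 11.
5^5 mod 11 = 1

1


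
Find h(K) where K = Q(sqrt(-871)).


K = Q(sqrt(-871)). d mod 4 = 1, so D = disc(K) = d = -871
h(K) equals the number of primitive reduced positive-definite forms (a, b, c) = a*x^2 + b*x*y + c*y^2 with b^2 - 4ac = D,
where reduced means |b| <= a <= c, with b >= 0 whenever |b| = a or a = c, and primitive means gcd(a, b, c) = 1.
Reduced forces 3a^2 <= |D| = 871, so 1 <= a <= 17; b must have the parity of D, and c = (b^2 - D)/(4a) must be an integer >= a.
Enumerate a = 1..17, b in [-a, a]:
  a=1: (1, 1, 218)  [1]
  a=2: (2, -1, 109), (2, 1, 109)  [2]
  a=3: none
  a=4: (4, -3, 55), (4, 3, 55)  [2]
  a=5: (5, -3, 44), (5, 3, 44)  [2]
  a=6: none
  a=7: (7, -5, 32), (7, 5, 32)  [2]
  a=8: (8, -5, 28), (8, 5, 28)  [2]
  a=9: none
  a=10: (10, -7, 23), (10, -3, 22), (10, 3, 22), (10, 7, 23)  [4]
  a=11: (11, -3, 20), (11, 3, 20)  [2]
  a=12: none
  a=13: (13, 13, 20)  [1]
  a=14: (14, -9, 17), (14, -5, 16), (14, 5, 16), (14, 9, 17)  [4]
  a=15..17: none
Total reduced forms: 1 + 2 + 2 + 2 + 2 + 2 + 4 + 2 + 1 + 4 = 22
h = 22

22


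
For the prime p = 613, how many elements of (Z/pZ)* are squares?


For prime p, the number of non-zero quadratic residues is (p-1)/2.
= (613-1)/2
= 306

306


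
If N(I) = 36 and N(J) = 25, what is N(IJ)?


N(IJ) = N(I) * N(J)
= 36 * 25
= 900

900


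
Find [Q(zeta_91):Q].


The degree equals Euler's totient phi(91).
91 = 7 * 13
phi(91) = 72

72


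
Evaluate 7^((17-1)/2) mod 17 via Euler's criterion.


p = 17 is prime and the exponent is (p-1)/2 = 8, so by Euler's criterion 7^8 = (7/17) = +1 or -1 mod 17.
Compute by square-and-multiply:
  8 = 8 (binary 1000)
  Repeated squaring mod 17: 7^1 = 7, 7^2 = 15, 7^4 = 4, 7^8 = 16
  7^8 = 16 mod 17
Result 16 = p - 1 = -1 mod 17: 7 is a quadratic non-residue mod 17. As a residue in [0, p-1] the value is 16.
7^8 mod 17 = 16

16


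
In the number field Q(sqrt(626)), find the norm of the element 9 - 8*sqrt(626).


N(a + b*sqrt(d)) = a^2 - d*b^2
= (9)^2 - (626)*(-8)^2
= 81 - 40064
= -39983

-39983


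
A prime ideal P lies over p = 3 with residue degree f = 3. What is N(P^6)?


N(P^a) = p^(a*f)
= 3^(6*3)
= 3^18
= 387420489

387420489


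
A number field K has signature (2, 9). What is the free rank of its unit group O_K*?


By Dirichlet's unit theorem:
rank = r1 + r2 - 1
= 2 + 9 - 1
= 10

10


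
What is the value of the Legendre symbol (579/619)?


p = 619 is prime, so compute (579/619) with the reciprocity algorithm (Jacobi-symbol steps: pull out 2s via (2/n), flip via reciprocity, reduce):
  reciprocity: (579/619) -> -(619/579)
  reduce: (40/579)
  pull out 2: (2/579) = -1  (since 579 mod 8 = 3)
  pull out 2: (2/579) = -1  (since 579 mod 8 = 3)
  pull out 2: (2/579) = -1  (since 579 mod 8 = 3)
  reciprocity: (5/579) -> +(579/5)
  reduce: (4/5)
  pull out 2: (2/5) = -1  (since 5 mod 8 = 5)
  pull out 2: (2/5) = -1  (since 5 mod 8 = 5)
  (1/5) = 1
Product of signs = 1
(579/619) = 1

1


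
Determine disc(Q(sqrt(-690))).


For K = Q(sqrt(d)) with d squarefree: disc(K) = d if d = 1 mod 4, and disc(K) = 4d if d = 2 or 3 mod 4.
Here d = -690, and d mod 4 = 2.
d = 2 mod 4, not 1 (O_K = Z[sqrt(d)]), so disc(K) = 4d = 4 * (-690) = -2760

-2760


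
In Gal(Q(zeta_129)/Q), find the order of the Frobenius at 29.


The Frobenius at p in Gal(Q(zeta_n)/Q) = (Z/nZ)* is the class of p, so its order is ord_129(29), the smallest k >= 1 with 29^k = 1 mod 129.
n = 129 = 3 * 43, phi(129) = 84; the order divides phi(n).
Divisors of 84: 1, 2, 3, 4, 6, 7, 12, 14, 21, 28, 42, 84
Repeated squaring mod 129: 29^1 = 29, 29^2 = 67, 29^4 = 103, 29^8 = 31, 29^16 = 58, 29^32 = 10, 29^64 = 100
Test divisors in increasing order:
  k=1: 29^1 = 29 mod 129
  k=2: 29^2 = 67 mod 129
  k=3: 29^3 = 67 * 29 = 8 mod 129
  k=4: 29^4 = 103 mod 129
  k=6: 29^6 = 103 * 67 = 64 mod 129
  k=7: 29^7 = 103 * 67 * 29 = 50 mod 129
  k=12: 29^12 = 31 * 103 = 97 mod 129
  k=14: 29^14 = 31 * 103 * 67 = 49 mod 129
  k=21: 29^21 = 58 * 103 * 29 = 128 mod 129
  k=28: 29^28 = 58 * 31 * 103 = 79 mod 129
  k=42: 29^42 = 10 * 31 * 67 = 1 mod 129  <- first divisor giving 1
Order = 42

42


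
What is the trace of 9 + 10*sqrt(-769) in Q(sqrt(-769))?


Tr(a + b*sqrt(d)) = (a + b*sqrt(d)) + (a - b*sqrt(d)) = 2a
= 2 * (9)
= 18

18


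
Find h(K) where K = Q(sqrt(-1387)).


K = Q(sqrt(-1387)). d mod 4 = 1, so D = disc(K) = d = -1387
h(K) equals the number of primitive reduced positive-definite forms (a, b, c) = a*x^2 + b*x*y + c*y^2 with b^2 - 4ac = D,
where reduced means |b| <= a <= c, with b >= 0 whenever |b| = a or a = c, and primitive means gcd(a, b, c) = 1.
Reduced forces 3a^2 <= |D| = 1387, so 1 <= a <= 21; b must have the parity of D, and c = (b^2 - D)/(4a) must be an integer >= a.
Enumerate a = 1..21, b in [-a, a]:
  a=1: (1, 1, 347)  [1]
  a=2..12: none
  a=13: (13, -11, 29), (13, 11, 29)  [2]
  a=14..18: none
  a=19: (19, 19, 23)  [1]
  a=20..21: none
Total reduced forms: 1 + 2 + 1 = 4
h = 4

4


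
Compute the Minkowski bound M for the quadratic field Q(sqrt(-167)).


d = -167, d mod 4 = 1, so disc(K) = d = -167; |disc(K)| = 167
Imaginary quadratic field, so n = 2, s = r2 = 1, r1 = 0
M = (n!/n^n) * (4/pi)^s * sqrt(|disc(K)|) = (2!/2^2) * (4/pi)^1 * sqrt(167)
= 0.5 * 1.273240 * 12.922848
= 8.2269

8.2269


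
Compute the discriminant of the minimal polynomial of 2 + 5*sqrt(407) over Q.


The element 2 + 5*sqrt(407) has minimal polynomial:
x^2 - 4*x - 10171
Discriminant = (-4)^2 - 4*(-10171)
= 16 + 40684
= 40700

40700


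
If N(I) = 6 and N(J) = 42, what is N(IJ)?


N(IJ) = N(I) * N(J)
= 6 * 42
= 252

252


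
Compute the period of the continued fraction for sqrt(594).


Run the CF algorithm for sqrt(594).
a_0 = floor(sqrt(594)) = 24; set m_0=0, q_0=1.
Recurrence: m' = q*a - m,  q' = (d - m'^2)/q,  a' = floor((a_0 + m')/q').
  step 1: m=24, q=18, a=2
  step 2: m=12, q=25, a=1
  step 3: m=13, q=17, a=2
  step 4: m=21, q=9, a=5
  step 5: m=24, q=2, a=24
  step 6: m=24, q=9, a=5
  step 7: m=21, q=17, a=2
  step 8: m=13, q=25, a=1
  step 9: m=12, q=18, a=2
  step 10: m=24, q=1, a=48
a_10 = 2*a_0 = 48, so the period closes here.
sqrt(594) = [24; 2, 1, 2, 5, 24, 5, 2, 1, 2, 48]
Period length = 10

10


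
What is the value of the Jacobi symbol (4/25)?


Compute (4/25) via quadratic reciprocity:
  pull out 2: (2/25) = +1  (since 25 mod 8 = 1)
  pull out 2: (2/25) = +1  (since 25 mod 8 = 1)
  (1/25) = 1
Product of signs = 1

1


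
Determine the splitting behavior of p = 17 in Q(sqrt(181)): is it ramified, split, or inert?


K = Q(sqrt(181)). Since d mod 4 = 1, disc(K) = 181.
Check p | disc: 181 mod 17 = 11.
p does not divide disc. Compute Legendre symbol (d/p):
11^((17-1)/2) mod 17 = -1
(d/p) = -1, so p is inert: (p) stays prime with e=1, f=2, g=1.
Therefore p is inert.

inert


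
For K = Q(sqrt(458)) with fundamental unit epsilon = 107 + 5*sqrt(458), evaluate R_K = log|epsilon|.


epsilon = 107 + 5*sqrt(458)
= 214.0047
R = ln(214.0047)
= 5.3660

5.3660


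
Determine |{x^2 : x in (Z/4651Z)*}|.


For prime p, the number of non-zero quadratic residues is (p-1)/2.
= (4651-1)/2
= 2325

2325


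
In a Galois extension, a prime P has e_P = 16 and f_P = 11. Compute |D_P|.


|D_P| = e * f
= 16 * 11
= 176

176


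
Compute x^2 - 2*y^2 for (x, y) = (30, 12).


x^2 - d*y^2
= 30^2 - 2*12^2
= 900 - 288
= 612

612


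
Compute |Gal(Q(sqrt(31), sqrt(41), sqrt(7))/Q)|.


The 3 square roots of distinct primes are multiplicatively independent over Q,
so [K:Q] = 2^3 and Gal(K/Q) is isomorphic to (Z/2Z)^3.
|Gal| = 2^3 = 8

8


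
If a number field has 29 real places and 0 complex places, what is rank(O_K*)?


By Dirichlet's unit theorem:
rank = r1 + r2 - 1
= 29 + 0 - 1
= 28

28


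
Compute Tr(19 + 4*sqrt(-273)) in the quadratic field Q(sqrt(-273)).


Tr(a + b*sqrt(d)) = (a + b*sqrt(d)) + (a - b*sqrt(d)) = 2a
= 2 * (19)
= 38

38


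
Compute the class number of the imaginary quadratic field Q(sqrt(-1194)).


K = Q(sqrt(-1194)). d mod 4 = 2, so D = disc(K) = 4d = -4776
h(K) equals the number of primitive reduced positive-definite forms (a, b, c) = a*x^2 + b*x*y + c*y^2 with b^2 - 4ac = D,
where reduced means |b| <= a <= c, with b >= 0 whenever |b| = a or a = c, and primitive means gcd(a, b, c) = 1.
Reduced forces 3a^2 <= |D| = 4776, so 1 <= a <= 39; b must have the parity of D, and c = (b^2 - D)/(4a) must be an integer >= a.
Enumerate a = 1..39, b in [-a, a]:
  a=1: (1, 0, 1194)  [1]
  a=2: (2, 0, 597)  [1]
  a=3: (3, 0, 398)  [1]
  a=4: none
  a=5: (5, -2, 239), (5, 2, 239)  [2]
  a=6: (6, 0, 199)  [1]
  a=7..9: none
  a=10: (10, -8, 121), (10, 8, 121)  [2]
  a=11: (11, -8, 110), (11, 8, 110)  [2]
  a=12..14: none
  a=15: (15, -12, 82), (15, 12, 82)  [2]
  a=16: none
  a=17: (17, -16, 74), (17, 16, 74)  [2]
  a=18..21: none
  a=22: (22, -8, 55), (22, 8, 55)  [2]
  a=23: (23, -10, 53), (23, 10, 53)  [2]
  a=24: none
  a=25: (25, -18, 51), (25, 18, 51)  [2]
  a=26..28: none
  a=29: (29, -26, 47), (29, 26, 47)  [2]
  a=30: (30, -12, 41), (30, 12, 41)  [2]
  a=31..32: none
  a=33: (33, -30, 43), (33, 30, 43)  [2]
  a=34: (34, -16, 37), (34, 16, 37)  [2]
  a=35..39: none
Total reduced forms: 1 + 1 + 1 + 2 + 1 + 2 + 2 + 2 + 2 + 2 + 2 + 2 + 2 + 2 + 2 + 2 = 28
h = 28

28


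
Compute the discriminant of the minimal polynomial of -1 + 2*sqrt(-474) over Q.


The element -1 + 2*sqrt(-474) has minimal polynomial:
x^2 + 2*x + 1897
Discriminant = (2)^2 - 4*(1897)
= 4 - 7588
= -7584

-7584


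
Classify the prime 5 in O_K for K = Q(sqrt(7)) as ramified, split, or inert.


K = Q(sqrt(7)). Since d mod 4 = 3, disc(K) = 28.
Check p | disc: 28 mod 5 = 3.
p does not divide disc. Compute Legendre symbol (d/p):
2^((5-1)/2) mod 5 = -1
(d/p) = -1, so p is inert: (p) stays prime with e=1, f=2, g=1.
Therefore p is inert.

inert


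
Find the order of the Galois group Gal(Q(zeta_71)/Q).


|Gal(Q(zeta_71)/Q)| = phi(71)
= 70

70


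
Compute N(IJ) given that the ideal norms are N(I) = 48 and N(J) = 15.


N(IJ) = N(I) * N(J)
= 48 * 15
= 720

720


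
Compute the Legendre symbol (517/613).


p = 613 is prime, so compute (517/613) with the reciprocity algorithm (Jacobi-symbol steps: pull out 2s via (2/n), flip via reciprocity, reduce):
  reciprocity: (517/613) -> +(613/517)
  reduce: (96/517)
  pull out 2: (2/517) = -1  (since 517 mod 8 = 5)
  pull out 2: (2/517) = -1  (since 517 mod 8 = 5)
  pull out 2: (2/517) = -1  (since 517 mod 8 = 5)
  pull out 2: (2/517) = -1  (since 517 mod 8 = 5)
  pull out 2: (2/517) = -1  (since 517 mod 8 = 5)
  reciprocity: (3/517) -> +(517/3)
  reduce: (1/3)
  (1/3) = 1
Product of signs = -1
(517/613) = -1

-1


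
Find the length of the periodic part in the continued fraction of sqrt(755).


Run the CF algorithm for sqrt(755).
a_0 = floor(sqrt(755)) = 27; set m_0=0, q_0=1.
Recurrence: m' = q*a - m,  q' = (d - m'^2)/q,  a' = floor((a_0 + m')/q').
  step 1: m=27, q=26, a=2
  step 2: m=25, q=5, a=10
  step 3: m=25, q=26, a=2
  step 4: m=27, q=1, a=54
a_4 = 2*a_0 = 54, so the period closes here.
sqrt(755) = [27; 2, 10, 2, 54]
Period length = 4

4


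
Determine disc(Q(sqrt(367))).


For K = Q(sqrt(d)) with d squarefree: disc(K) = d if d = 1 mod 4, and disc(K) = 4d if d = 2 or 3 mod 4.
Here d = 367, and d mod 4 = 3.
d = 3 mod 4, not 1 (O_K = Z[sqrt(d)]), so disc(K) = 4d = 4 * (367) = 1468

1468


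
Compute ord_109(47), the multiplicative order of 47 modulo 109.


We want ord_109(47), the smallest k >= 1 with 47^k = 1 mod 109.
n = 109 = 109, phi(109) = 108; the order divides phi(n).
Divisors of 108: 1, 2, 3, 4, 6, 9, 12, 18, 27, 36, 54, 108
Repeated squaring mod 109: 47^1 = 47, 47^2 = 29, 47^4 = 78, 47^8 = 89, 47^16 = 73, 47^32 = 97, 47^64 = 35
Test divisors in increasing order:
  k=1: 47^1 = 47 mod 109
  k=2: 47^2 = 29 mod 109
  k=3: 47^3 = 29 * 47 = 55 mod 109
  k=4: 47^4 = 78 mod 109
  k=6: 47^6 = 78 * 29 = 82 mod 109
  k=9: 47^9 = 89 * 47 = 41 mod 109
  k=12: 47^12 = 89 * 78 = 75 mod 109
  k=18: 47^18 = 73 * 29 = 46 mod 109
  k=27: 47^27 = 73 * 89 * 29 * 47 = 33 mod 109
  k=36: 47^36 = 97 * 78 = 45 mod 109
  k=54: 47^54 = 97 * 73 * 78 * 29 = 108 mod 109
  k=108: 47^108 = 35 * 97 * 89 * 78 = 1 mod 109  <- first divisor giving 1
Order = 108

108


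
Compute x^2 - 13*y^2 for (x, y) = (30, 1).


x^2 - d*y^2
= 30^2 - 13*1^2
= 900 - 13
= 887

887


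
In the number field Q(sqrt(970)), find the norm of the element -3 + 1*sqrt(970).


N(a + b*sqrt(d)) = a^2 - d*b^2
= (-3)^2 - (970)*(1)^2
= 9 - 970
= -961

-961


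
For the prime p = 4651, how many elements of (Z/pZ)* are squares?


For prime p, the number of non-zero quadratic residues is (p-1)/2.
= (4651-1)/2
= 2325

2325


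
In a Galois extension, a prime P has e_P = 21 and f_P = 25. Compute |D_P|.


|D_P| = e * f
= 21 * 25
= 525

525


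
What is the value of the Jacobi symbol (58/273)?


Compute (58/273) via quadratic reciprocity:
  pull out 2: (2/273) = +1  (since 273 mod 8 = 1)
  reciprocity: (29/273) -> +(273/29)
  reduce: (12/29)
  pull out 2: (2/29) = -1  (since 29 mod 8 = 5)
  pull out 2: (2/29) = -1  (since 29 mod 8 = 5)
  reciprocity: (3/29) -> +(29/3)
  reduce: (2/3)
  pull out 2: (2/3) = -1  (since 3 mod 8 = 3)
  (1/3) = 1
Product of signs = -1

-1


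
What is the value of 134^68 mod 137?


p = 137 is prime and the exponent is (p-1)/2 = 68, so by Euler's criterion 134^68 = (134/137) = +1 or -1 mod 137.
Compute by square-and-multiply:
  68 = 64 + 4 (binary 1000100)
  Repeated squaring mod 137: 134^1 = 134, 134^2 = 9, 134^4 = 81, 134^8 = 122, 134^16 = 88, 134^32 = 72, 134^64 = 115
  134^68 = 134^64 * 134^4 = 115 * 81 mod 137
    115 * 81 = 9315 = 136 mod 137
  134^68 = 136 mod 137
Result 136 = p - 1 = -1 mod 137: 134 is a quadratic non-residue mod 137. As a residue in [0, p-1] the value is 136.
134^68 mod 137 = 136

136


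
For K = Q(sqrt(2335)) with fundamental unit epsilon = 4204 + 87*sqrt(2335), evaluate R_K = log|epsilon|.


epsilon = 4204 + 87*sqrt(2335)
= 8407.9999
R = ln(8407.9999)
= 9.0369

9.0369


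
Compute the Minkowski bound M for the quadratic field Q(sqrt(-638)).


d = -638, d mod 4 = 2, so disc(K) = 4d = -2552; |disc(K)| = 2552
Imaginary quadratic field, so n = 2, s = r2 = 1, r1 = 0
M = (n!/n^n) * (4/pi)^s * sqrt(|disc(K)|) = (2!/2^2) * (4/pi)^1 * sqrt(2552)
= 0.5 * 1.273240 * 50.517324
= 32.1603

32.1603


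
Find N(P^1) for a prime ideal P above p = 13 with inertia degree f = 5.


N(P^a) = p^(a*f)
= 13^(1*5)
= 13^5
= 371293

371293


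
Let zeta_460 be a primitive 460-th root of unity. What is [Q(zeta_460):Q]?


The degree equals Euler's totient phi(460).
460 = 2^2 * 5 * 23
phi(460) = 176

176


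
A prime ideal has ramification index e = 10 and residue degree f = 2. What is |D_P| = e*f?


|D_P| = e * f
= 10 * 2
= 20

20


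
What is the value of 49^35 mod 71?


p = 71 is prime and the exponent is (p-1)/2 = 35, so by Euler's criterion 49^35 = (49/71) = +1 or -1 mod 71.
Compute by square-and-multiply:
  35 = 32 + 2 + 1 (binary 100011)
  Repeated squaring mod 71: 49^1 = 49, 49^2 = 58, 49^4 = 27, 49^8 = 19, 49^16 = 6, 49^32 = 36
  49^35 = 49^32 * 49^2 * 49^1 = 36 * 58 * 49 mod 71
    36 * 58 = 2088 = 29 mod 71
    29 * 49 = 1421 = 1 mod 71
  49^35 = 1 mod 71
Result 1: 49 is a quadratic residue mod 71.
49^35 mod 71 = 1

1


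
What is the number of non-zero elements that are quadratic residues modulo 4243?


For prime p, the number of non-zero quadratic residues is (p-1)/2.
= (4243-1)/2
= 2121

2121


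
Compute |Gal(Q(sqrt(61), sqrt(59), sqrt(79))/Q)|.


The 3 square roots of distinct primes are multiplicatively independent over Q,
so [K:Q] = 2^3 and Gal(K/Q) is isomorphic to (Z/2Z)^3.
|Gal| = 2^3 = 8

8


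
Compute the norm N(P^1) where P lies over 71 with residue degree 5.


N(P^a) = p^(a*f)
= 71^(1*5)
= 71^5
= 1804229351

1804229351


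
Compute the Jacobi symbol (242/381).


Compute (242/381) via quadratic reciprocity:
  pull out 2: (2/381) = -1  (since 381 mod 8 = 5)
  reciprocity: (121/381) -> +(381/121)
  reduce: (18/121)
  pull out 2: (2/121) = +1  (since 121 mod 8 = 1)
  reciprocity: (9/121) -> +(121/9)
  reduce: (4/9)
  pull out 2: (2/9) = +1  (since 9 mod 8 = 1)
  pull out 2: (2/9) = +1  (since 9 mod 8 = 1)
  (1/9) = 1
Product of signs = -1

-1


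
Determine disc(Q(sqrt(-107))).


For K = Q(sqrt(d)) with d squarefree: disc(K) = d if d = 1 mod 4, and disc(K) = 4d if d = 2 or 3 mod 4.
Here d = -107, and d mod 4 = 1.
d = 1 mod 4 (O_K = Z[(1+sqrt(d))/2]), so disc(K) = d = -107

-107


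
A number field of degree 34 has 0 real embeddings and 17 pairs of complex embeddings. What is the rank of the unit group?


By Dirichlet's unit theorem:
rank = r1 + r2 - 1
= 0 + 17 - 1
= 16

16


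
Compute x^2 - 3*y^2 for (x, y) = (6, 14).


x^2 - d*y^2
= 6^2 - 3*14^2
= 36 - 588
= -552

-552


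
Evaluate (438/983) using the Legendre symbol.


p = 983 is prime, so compute (438/983) with the reciprocity algorithm (Jacobi-symbol steps: pull out 2s via (2/n), flip via reciprocity, reduce):
  pull out 2: (2/983) = +1  (since 983 mod 8 = 7)
  reciprocity: (219/983) -> -(983/219)
  reduce: (107/219)
  reciprocity: (107/219) -> -(219/107)
  reduce: (5/107)
  reciprocity: (5/107) -> +(107/5)
  reduce: (2/5)
  pull out 2: (2/5) = -1  (since 5 mod 8 = 5)
  (1/5) = 1
Product of signs = -1
(438/983) = -1

-1


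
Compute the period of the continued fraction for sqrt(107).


Run the CF algorithm for sqrt(107).
a_0 = floor(sqrt(107)) = 10; set m_0=0, q_0=1.
Recurrence: m' = q*a - m,  q' = (d - m'^2)/q,  a' = floor((a_0 + m')/q').
  step 1: m=10, q=7, a=2
  step 2: m=4, q=13, a=1
  step 3: m=9, q=2, a=9
  step 4: m=9, q=13, a=1
  step 5: m=4, q=7, a=2
  step 6: m=10, q=1, a=20
a_6 = 2*a_0 = 20, so the period closes here.
sqrt(107) = [10; 2, 1, 9, 1, 2, 20]
Period length = 6

6


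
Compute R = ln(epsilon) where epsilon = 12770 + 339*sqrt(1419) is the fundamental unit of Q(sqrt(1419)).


epsilon = 12770 + 339*sqrt(1419)
= 25540.0000
R = ln(25540.0000)
= 10.1480

10.1480


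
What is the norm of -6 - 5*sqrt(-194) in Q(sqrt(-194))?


N(a + b*sqrt(d)) = a^2 - d*b^2
= (-6)^2 - (-194)*(-5)^2
= 36 + 4850
= 4886

4886


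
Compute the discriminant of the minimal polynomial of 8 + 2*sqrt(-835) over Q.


The element 8 + 2*sqrt(-835) has minimal polynomial:
x^2 - 16*x + 3404
Discriminant = (-16)^2 - 4*(3404)
= 256 - 13616
= -13360

-13360


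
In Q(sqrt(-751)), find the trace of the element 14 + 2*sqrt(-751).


Tr(a + b*sqrt(d)) = (a + b*sqrt(d)) + (a - b*sqrt(d)) = 2a
= 2 * (14)
= 28

28


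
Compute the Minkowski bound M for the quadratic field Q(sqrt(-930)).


d = -930, d mod 4 = 2, so disc(K) = 4d = -3720; |disc(K)| = 3720
Imaginary quadratic field, so n = 2, s = r2 = 1, r1 = 0
M = (n!/n^n) * (4/pi)^s * sqrt(|disc(K)|) = (2!/2^2) * (4/pi)^1 * sqrt(3720)
= 0.5 * 1.273240 * 60.991803
= 38.8286

38.8286


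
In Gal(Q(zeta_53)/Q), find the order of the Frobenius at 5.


The Frobenius at p in Gal(Q(zeta_n)/Q) = (Z/nZ)* is the class of p, so its order is ord_53(5), the smallest k >= 1 with 5^k = 1 mod 53.
n = 53 = 53, phi(53) = 52; the order divides phi(n).
Divisors of 52: 1, 2, 4, 13, 26, 52
Repeated squaring mod 53: 5^1 = 5, 5^2 = 25, 5^4 = 42, 5^8 = 15, 5^16 = 13, 5^32 = 10
Test divisors in increasing order:
  k=1: 5^1 = 5 mod 53
  k=2: 5^2 = 25 mod 53
  k=4: 5^4 = 42 mod 53
  k=13: 5^13 = 15 * 42 * 5 = 23 mod 53
  k=26: 5^26 = 13 * 15 * 25 = 52 mod 53
  k=52: 5^52 = 10 * 13 * 42 = 1 mod 53  <- first divisor giving 1
Order = 52

52


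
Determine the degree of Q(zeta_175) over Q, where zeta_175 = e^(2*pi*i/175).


The degree equals Euler's totient phi(175).
175 = 5^2 * 7
phi(175) = 120

120


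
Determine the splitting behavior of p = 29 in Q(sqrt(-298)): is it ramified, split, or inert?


K = Q(sqrt(-298)). Since d mod 4 = 2, disc(K) = -1192.
Check p | disc: -1192 mod 29 = 26.
p does not divide disc. Compute Legendre symbol (d/p):
21^((29-1)/2) mod 29 = -1
(d/p) = -1, so p is inert: (p) stays prime with e=1, f=2, g=1.
Therefore p is inert.

inert


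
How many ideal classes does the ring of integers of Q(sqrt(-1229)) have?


K = Q(sqrt(-1229)). d mod 4 = 3, so D = disc(K) = 4d = -4916
h(K) equals the number of primitive reduced positive-definite forms (a, b, c) = a*x^2 + b*x*y + c*y^2 with b^2 - 4ac = D,
where reduced means |b| <= a <= c, with b >= 0 whenever |b| = a or a = c, and primitive means gcd(a, b, c) = 1.
Reduced forces 3a^2 <= |D| = 4916, so 1 <= a <= 40; b must have the parity of D, and c = (b^2 - D)/(4a) must be an integer >= a.
Enumerate a = 1..40, b in [-a, a]:
  a=1: (1, 0, 1229)  [1]
  a=2: (2, 2, 615)  [1]
  a=3: (3, -2, 410), (3, 2, 410)  [2]
  a=4: none
  a=5: (5, -2, 246), (5, 2, 246)  [2]
  a=6: (6, -2, 205), (6, 2, 205)  [2]
  a=7..8: none
  a=9: (9, -4, 137), (9, 4, 137)  [2]
  a=10: (10, -2, 123), (10, 2, 123)  [2]
  a=11: (11, -10, 114), (11, 10, 114)  [2]
  a=12..14: none
  a=15: (15, -8, 83), (15, -2, 82), (15, 2, 82), (15, 8, 83)  [4]
  a=16..17: none
  a=18: (18, -14, 71), (18, 14, 71)  [2]
  a=19: (19, -10, 66), (19, 10, 66)  [2]
  a=20..21: none
  a=22: (22, -10, 57), (22, 10, 57)  [2]
  a=23: (23, -12, 55), (23, 12, 55)  [2]
  a=24: none
  a=25: (25, -22, 54), (25, 22, 54)  [2]
  a=26: none
  a=27: (27, -22, 50), (27, 22, 50)  [2]
  a=28..29: none
  a=30: (30, -22, 45), (30, -2, 41), (30, 2, 41), (30, 22, 45)  [4]
  a=31..32: none
  a=33: (33, -32, 45), (33, -10, 38), (33, 10, 38), (33, 32, 45)  [4]
  a=34..40: none
Total reduced forms: 1 + 1 + 2 + 2 + 2 + 2 + 2 + 2 + 4 + 2 + 2 + 2 + 2 + 2 + 2 + 4 + 4 = 38
h = 38

38


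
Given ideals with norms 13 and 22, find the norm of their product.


N(IJ) = N(I) * N(J)
= 13 * 22
= 286

286


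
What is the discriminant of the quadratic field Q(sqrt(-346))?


For K = Q(sqrt(d)) with d squarefree: disc(K) = d if d = 1 mod 4, and disc(K) = 4d if d = 2 or 3 mod 4.
Here d = -346, and d mod 4 = 2.
d = 2 mod 4, not 1 (O_K = Z[sqrt(d)]), so disc(K) = 4d = 4 * (-346) = -1384

-1384


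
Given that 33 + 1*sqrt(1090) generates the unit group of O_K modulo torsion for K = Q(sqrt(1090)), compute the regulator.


epsilon = 33 + 1*sqrt(1090)
= 66.0151
R = ln(66.0151)
= 4.1899

4.1899


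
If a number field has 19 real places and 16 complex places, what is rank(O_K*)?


By Dirichlet's unit theorem:
rank = r1 + r2 - 1
= 19 + 16 - 1
= 34

34


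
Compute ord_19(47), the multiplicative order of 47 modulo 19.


We want ord_19(47), the smallest k >= 1 with 47^k = 1 mod 19.
n = 19 = 19, phi(19) = 18; the order divides phi(n).
Divisors of 18: 1, 2, 3, 6, 9, 18
Repeated squaring mod 19: 47^1 = 9, 47^2 = 5, 47^4 = 6, 47^8 = 17, 47^16 = 4
Test divisors in increasing order:
  k=1: 47^1 = 9 mod 19
  k=2: 47^2 = 5 mod 19
  k=3: 47^3 = 5 * 9 = 7 mod 19
  k=6: 47^6 = 6 * 5 = 11 mod 19
  k=9: 47^9 = 17 * 9 = 1 mod 19  <- first divisor giving 1
Order = 9

9


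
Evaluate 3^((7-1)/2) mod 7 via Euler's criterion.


p = 7 is prime and the exponent is (p-1)/2 = 3, so by Euler's criterion 3^3 = (3/7) = +1 or -1 mod 7.
Compute by square-and-multiply:
  3 = 2 + 1 (binary 11)
  Repeated squaring mod 7: 3^1 = 3, 3^2 = 2
  3^3 = 3^2 * 3^1 = 2 * 3 mod 7
    2 * 3 = 6 = 6 mod 7
  3^3 = 6 mod 7
Result 6 = p - 1 = -1 mod 7: 3 is a quadratic non-residue mod 7. As a residue in [0, p-1] the value is 6.
3^3 mod 7 = 6

6


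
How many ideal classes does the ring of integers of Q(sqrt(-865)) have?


K = Q(sqrt(-865)). d mod 4 = 3, so D = disc(K) = 4d = -3460
h(K) equals the number of primitive reduced positive-definite forms (a, b, c) = a*x^2 + b*x*y + c*y^2 with b^2 - 4ac = D,
where reduced means |b| <= a <= c, with b >= 0 whenever |b| = a or a = c, and primitive means gcd(a, b, c) = 1.
Reduced forces 3a^2 <= |D| = 3460, so 1 <= a <= 33; b must have the parity of D, and c = (b^2 - D)/(4a) must be an integer >= a.
Enumerate a = 1..33, b in [-a, a]:
  a=1: (1, 0, 865)  [1]
  a=2: (2, 2, 433)  [1]
  a=3..4: none
  a=5: (5, 0, 173)  [1]
  a=6..9: none
  a=10: (10, 10, 89)  [1]
  a=11: (11, -4, 79), (11, 4, 79)  [2]
  a=12..16: none
  a=17: (17, -12, 53), (17, 12, 53)  [2]
  a=18: none
  a=19: (19, -6, 46), (19, 6, 46)  [2]
  a=20..21: none
  a=22: (22, -18, 43), (22, 18, 43)  [2]
  a=23: (23, -6, 38), (23, 6, 38)  [2]
  a=24..28: none
  a=29: (29, -22, 34), (29, 22, 34)  [2]
  a=30..33: none
Total reduced forms: 1 + 1 + 1 + 1 + 2 + 2 + 2 + 2 + 2 + 2 = 16
h = 16

16


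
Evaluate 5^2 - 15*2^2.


x^2 - d*y^2
= 5^2 - 15*2^2
= 25 - 60
= -35

-35


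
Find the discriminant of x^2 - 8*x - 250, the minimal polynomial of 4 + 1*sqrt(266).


The element 4 + 1*sqrt(266) has minimal polynomial:
x^2 - 8*x - 250
Discriminant = (-8)^2 - 4*(-250)
= 64 + 1000
= 1064

1064


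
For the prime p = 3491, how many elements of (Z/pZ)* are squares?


For prime p, the number of non-zero quadratic residues is (p-1)/2.
= (3491-1)/2
= 1745

1745


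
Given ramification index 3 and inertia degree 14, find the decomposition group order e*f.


|D_P| = e * f
= 3 * 14
= 42

42


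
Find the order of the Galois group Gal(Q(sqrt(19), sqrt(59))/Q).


The 2 square roots of distinct primes are multiplicatively independent over Q,
so [K:Q] = 2^2 and Gal(K/Q) is isomorphic to (Z/2Z)^2.
|Gal| = 2^2 = 4

4


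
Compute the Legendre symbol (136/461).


p = 461 is prime, so compute (136/461) with the reciprocity algorithm (Jacobi-symbol steps: pull out 2s via (2/n), flip via reciprocity, reduce):
  pull out 2: (2/461) = -1  (since 461 mod 8 = 5)
  pull out 2: (2/461) = -1  (since 461 mod 8 = 5)
  pull out 2: (2/461) = -1  (since 461 mod 8 = 5)
  reciprocity: (17/461) -> +(461/17)
  reduce: (2/17)
  pull out 2: (2/17) = +1  (since 17 mod 8 = 1)
  (1/17) = 1
Product of signs = -1
(136/461) = -1

-1


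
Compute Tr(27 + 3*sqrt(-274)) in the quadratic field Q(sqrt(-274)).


Tr(a + b*sqrt(d)) = (a + b*sqrt(d)) + (a - b*sqrt(d)) = 2a
= 2 * (27)
= 54

54


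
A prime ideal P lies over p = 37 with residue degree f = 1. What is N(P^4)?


N(P^a) = p^(a*f)
= 37^(4*1)
= 37^4
= 1874161

1874161


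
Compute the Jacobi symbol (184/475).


Compute (184/475) via quadratic reciprocity:
  pull out 2: (2/475) = -1  (since 475 mod 8 = 3)
  pull out 2: (2/475) = -1  (since 475 mod 8 = 3)
  pull out 2: (2/475) = -1  (since 475 mod 8 = 3)
  reciprocity: (23/475) -> -(475/23)
  reduce: (15/23)
  reciprocity: (15/23) -> -(23/15)
  reduce: (8/15)
  pull out 2: (2/15) = +1  (since 15 mod 8 = 7)
  pull out 2: (2/15) = +1  (since 15 mod 8 = 7)
  pull out 2: (2/15) = +1  (since 15 mod 8 = 7)
  (1/15) = 1
Product of signs = -1

-1


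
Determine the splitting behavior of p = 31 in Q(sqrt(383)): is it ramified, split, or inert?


K = Q(sqrt(383)). Since d mod 4 = 3, disc(K) = 1532.
Check p | disc: 1532 mod 31 = 13.
p does not divide disc. Compute Legendre symbol (d/p):
11^((31-1)/2) mod 31 = -1
(d/p) = -1, so p is inert: (p) stays prime with e=1, f=2, g=1.
Therefore p is inert.

inert


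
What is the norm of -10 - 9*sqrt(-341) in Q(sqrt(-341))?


N(a + b*sqrt(d)) = a^2 - d*b^2
= (-10)^2 - (-341)*(-9)^2
= 100 + 27621
= 27721

27721


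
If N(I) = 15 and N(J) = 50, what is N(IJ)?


N(IJ) = N(I) * N(J)
= 15 * 50
= 750

750


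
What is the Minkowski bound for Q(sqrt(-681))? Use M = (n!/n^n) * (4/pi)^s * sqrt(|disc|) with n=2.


d = -681, d mod 4 = 3, so disc(K) = 4d = -2724; |disc(K)| = 2724
Imaginary quadratic field, so n = 2, s = r2 = 1, r1 = 0
M = (n!/n^n) * (4/pi)^s * sqrt(|disc(K)|) = (2!/2^2) * (4/pi)^1 * sqrt(2724)
= 0.5 * 1.273240 * 52.191953
= 33.2264

33.2264


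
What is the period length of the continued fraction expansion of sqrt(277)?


Run the CF algorithm for sqrt(277).
a_0 = floor(sqrt(277)) = 16; set m_0=0, q_0=1.
Recurrence: m' = q*a - m,  q' = (d - m'^2)/q,  a' = floor((a_0 + m')/q').
  step 1: m=16, q=21, a=1
  step 2: m=5, q=12, a=1
  step 3: m=7, q=19, a=1
  step 4: m=12, q=7, a=4
  step 5: m=16, q=3, a=10
  step 6: m=14, q=27, a=1
  step 7: m=13, q=4, a=7
  step 8: m=15, q=13, a=2
  step 9: m=11, q=12, a=2
  step 10: m=13, q=9, a=3
  step 11: m=14, q=9, a=3
  step 12: m=13, q=12, a=2
  step 13: m=11, q=13, a=2
  step 14: m=15, q=4, a=7
  step 15: m=13, q=27, a=1
  step 16: m=14, q=3, a=10
  step 17: m=16, q=7, a=4
  step 18: m=12, q=19, a=1
  step 19: m=7, q=12, a=1
  step 20: m=5, q=21, a=1
  step 21: m=16, q=1, a=32
a_21 = 2*a_0 = 32, so the period closes here.
sqrt(277) = [16; 1, 1, 1, 4, 10, 1, 7, 2, 2, 3, 3, 2, 2, 7, 1, 10, 4, 1, 1, 1, 32]
Period length = 21

21


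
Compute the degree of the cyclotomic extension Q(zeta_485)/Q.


The degree equals Euler's totient phi(485).
485 = 5 * 97
phi(485) = 384

384


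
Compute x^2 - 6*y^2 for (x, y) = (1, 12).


x^2 - d*y^2
= 1^2 - 6*12^2
= 1 - 864
= -863

-863


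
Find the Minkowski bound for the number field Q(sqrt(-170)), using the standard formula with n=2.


d = -170, d mod 4 = 2, so disc(K) = 4d = -680; |disc(K)| = 680
Imaginary quadratic field, so n = 2, s = r2 = 1, r1 = 0
M = (n!/n^n) * (4/pi)^s * sqrt(|disc(K)|) = (2!/2^2) * (4/pi)^1 * sqrt(680)
= 0.5 * 1.273240 * 26.076810
= 16.6010

16.6010


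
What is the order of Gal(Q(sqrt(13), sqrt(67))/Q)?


The 2 square roots of distinct primes are multiplicatively independent over Q,
so [K:Q] = 2^2 and Gal(K/Q) is isomorphic to (Z/2Z)^2.
|Gal| = 2^2 = 4

4


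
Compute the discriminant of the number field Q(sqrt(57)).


For K = Q(sqrt(d)) with d squarefree: disc(K) = d if d = 1 mod 4, and disc(K) = 4d if d = 2 or 3 mod 4.
Here d = 57, and d mod 4 = 1.
d = 1 mod 4 (O_K = Z[(1+sqrt(d))/2]), so disc(K) = d = 57

57


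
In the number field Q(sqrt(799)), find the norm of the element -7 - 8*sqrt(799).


N(a + b*sqrt(d)) = a^2 - d*b^2
= (-7)^2 - (799)*(-8)^2
= 49 - 51136
= -51087

-51087


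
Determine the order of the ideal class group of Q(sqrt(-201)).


K = Q(sqrt(-201)). d mod 4 = 3, so D = disc(K) = 4d = -804
h(K) equals the number of primitive reduced positive-definite forms (a, b, c) = a*x^2 + b*x*y + c*y^2 with b^2 - 4ac = D,
where reduced means |b| <= a <= c, with b >= 0 whenever |b| = a or a = c, and primitive means gcd(a, b, c) = 1.
Reduced forces 3a^2 <= |D| = 804, so 1 <= a <= 16; b must have the parity of D, and c = (b^2 - D)/(4a) must be an integer >= a.
Enumerate a = 1..16, b in [-a, a]:
  a=1: (1, 0, 201)  [1]
  a=2: (2, 2, 101)  [1]
  a=3: (3, 0, 67)  [1]
  a=4: none
  a=5: (5, -4, 41), (5, 4, 41)  [2]
  a=6: (6, 6, 35)  [1]
  a=7: (7, -6, 30), (7, 6, 30)  [2]
  a=8..9: none
  a=10: (10, -6, 21), (10, 6, 21)  [2]
  a=11..13: none
  a=14: (14, -6, 15), (14, 6, 15)  [2]
  a=15..16: none
Total reduced forms: 1 + 1 + 1 + 2 + 1 + 2 + 2 + 2 = 12
h = 12

12
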